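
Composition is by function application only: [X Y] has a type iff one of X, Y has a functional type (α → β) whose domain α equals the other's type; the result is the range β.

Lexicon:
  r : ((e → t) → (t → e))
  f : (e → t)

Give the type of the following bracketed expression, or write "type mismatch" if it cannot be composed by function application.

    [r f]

(t → e)

[r f]: ((e → t) → (t → e)) applied to (e → t) yields (t → e).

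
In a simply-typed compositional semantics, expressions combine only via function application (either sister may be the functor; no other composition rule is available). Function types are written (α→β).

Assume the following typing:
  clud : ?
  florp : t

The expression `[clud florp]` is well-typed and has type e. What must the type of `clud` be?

At [clud florp] (required: e): florp is t, which is not a function with range e; hence clud is the functor — type (t→e).

(t→e)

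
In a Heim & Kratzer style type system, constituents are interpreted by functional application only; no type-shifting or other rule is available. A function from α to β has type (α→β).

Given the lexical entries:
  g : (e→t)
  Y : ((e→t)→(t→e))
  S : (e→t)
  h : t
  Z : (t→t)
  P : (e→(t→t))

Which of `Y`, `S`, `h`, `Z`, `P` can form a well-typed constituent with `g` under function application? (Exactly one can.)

Y

Y — combines: Y : ((e→t)→(t→e)) takes g : (e→t) as argument, giving (t→e).
S : (e→t) — g needs e; S needs e; neither fits.
h : t — g needs e; h needs nothing (atomic); neither fits.
Z : (t→t) — g needs e; Z needs t; neither fits.
P : (e→(t→t)) — g needs e; P needs e; neither fits.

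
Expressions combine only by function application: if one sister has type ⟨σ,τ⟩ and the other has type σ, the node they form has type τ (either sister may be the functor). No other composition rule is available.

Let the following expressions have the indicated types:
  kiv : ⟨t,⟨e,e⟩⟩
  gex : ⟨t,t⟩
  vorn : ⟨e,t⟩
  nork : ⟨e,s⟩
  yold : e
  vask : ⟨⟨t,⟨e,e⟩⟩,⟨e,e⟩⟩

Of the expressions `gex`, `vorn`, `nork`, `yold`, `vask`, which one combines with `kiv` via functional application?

gex : ⟨t,t⟩ — neither side's domain matches the other.
vorn : ⟨e,t⟩ — neither side's domain matches the other.
nork : ⟨e,s⟩ — neither side's domain matches the other.
yold : e — neither side's domain matches the other.
vask — combines: vask : ⟨⟨t,⟨e,e⟩⟩,⟨e,e⟩⟩ takes kiv : ⟨t,⟨e,e⟩⟩ as argument, giving ⟨e,e⟩.

vask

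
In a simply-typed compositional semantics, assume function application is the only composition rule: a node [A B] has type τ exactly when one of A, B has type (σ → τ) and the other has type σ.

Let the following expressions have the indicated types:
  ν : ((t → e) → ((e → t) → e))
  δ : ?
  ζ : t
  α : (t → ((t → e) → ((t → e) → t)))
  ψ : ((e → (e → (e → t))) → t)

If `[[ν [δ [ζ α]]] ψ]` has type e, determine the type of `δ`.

(((t → e) → ((t → e) → t)) → (((t → e) → ((e → t) → e)) → (((e → (e → (e → t))) → t) → e)))

[[ν [δ [ζ α]]] ψ] is required to be e. ψ : ((e → (e → (e → t))) → t) cannot yield e as functor, so [ν [δ [ζ α]]] : (((e → (e → (e → t))) → t) → e).
[ν [δ [ζ α]]] is required to be (((e → (e → (e → t))) → t) → e). ν : ((t → e) → ((e → t) → e)) cannot yield (((e → (e → (e → t))) → t) → e) as functor, so [δ [ζ α]] : (((t → e) → ((e → t) → e)) → (((e → (e → (e → t))) → t) → e)).
[δ [ζ α]] is required to be (((t → e) → ((e → t) → e)) → (((e → (e → (e → t))) → t) → e)). [ζ α] : ((t → e) → ((t → e) → t)) cannot yield (((t → e) → ((e → t) → e)) → (((e → (e → (e → t))) → t) → e)) as functor, so δ : (((t → e) → ((t → e) → t)) → (((t → e) → ((e → t) → e)) → (((e → (e → (e → t))) → t) → e))).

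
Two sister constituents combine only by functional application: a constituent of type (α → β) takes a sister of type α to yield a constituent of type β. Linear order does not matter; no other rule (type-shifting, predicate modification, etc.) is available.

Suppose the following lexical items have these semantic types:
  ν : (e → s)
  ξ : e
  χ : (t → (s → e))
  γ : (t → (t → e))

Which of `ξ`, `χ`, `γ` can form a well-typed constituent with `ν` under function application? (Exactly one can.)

ξ — combines: ν : (e → s) takes ξ : e as argument, giving s.
χ : (t → (s → e)) — ν needs e; χ needs t; neither fits.
γ : (t → (t → e)) — ν needs e; γ needs t; neither fits.

ξ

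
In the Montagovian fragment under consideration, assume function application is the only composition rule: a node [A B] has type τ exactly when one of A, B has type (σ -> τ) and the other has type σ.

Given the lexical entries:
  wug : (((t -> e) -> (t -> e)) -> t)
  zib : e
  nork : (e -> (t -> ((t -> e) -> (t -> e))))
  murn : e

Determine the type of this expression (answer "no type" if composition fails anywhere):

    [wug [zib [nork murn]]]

no type

At [nork murn], nork : (e -> (t -> ((t -> e) -> (t -> e)))) takes murn : e, giving (t -> ((t -> e) -> (t -> e))).
[zib [nork murn]]: e with (t -> ((t -> e) -> (t -> e))) — neither is a function whose domain matches the other; composition fails here.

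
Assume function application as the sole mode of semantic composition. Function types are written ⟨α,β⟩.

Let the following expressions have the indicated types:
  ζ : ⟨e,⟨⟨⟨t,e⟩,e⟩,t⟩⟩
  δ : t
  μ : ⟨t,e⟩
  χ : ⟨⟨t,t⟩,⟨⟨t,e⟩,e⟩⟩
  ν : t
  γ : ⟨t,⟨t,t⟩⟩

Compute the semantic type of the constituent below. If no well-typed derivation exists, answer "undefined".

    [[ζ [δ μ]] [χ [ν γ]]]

t

At [δ μ], μ : ⟨t,e⟩ takes δ : t, giving e.
At [ζ [δ μ]], ζ : ⟨e,⟨⟨⟨t,e⟩,e⟩,t⟩⟩ takes [δ μ] : e, giving ⟨⟨⟨t,e⟩,e⟩,t⟩.
At [ν γ], γ : ⟨t,⟨t,t⟩⟩ takes ν : t, giving ⟨t,t⟩.
At [χ [ν γ]], χ : ⟨⟨t,t⟩,⟨⟨t,e⟩,e⟩⟩ takes [ν γ] : ⟨t,t⟩, giving ⟨⟨t,e⟩,e⟩.
At [[ζ [δ μ]] [χ [ν γ]]], [ζ [δ μ]] : ⟨⟨⟨t,e⟩,e⟩,t⟩ takes [χ [ν γ]] : ⟨⟨t,e⟩,e⟩, giving t.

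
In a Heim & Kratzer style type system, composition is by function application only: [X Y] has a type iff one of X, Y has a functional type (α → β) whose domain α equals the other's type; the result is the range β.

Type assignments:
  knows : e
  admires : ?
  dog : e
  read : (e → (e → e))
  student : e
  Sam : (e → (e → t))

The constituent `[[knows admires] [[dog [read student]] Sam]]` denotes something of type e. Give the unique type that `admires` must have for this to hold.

(e → ((e → t) → e))

For [[knows admires] [[dog [read student]] Sam]] to have type e with [[dog [read student]] Sam] of type (e → t), [knows admires] must be the function: [knows admires] : ((e → t) → e).
For [knows admires] to have type ((e → t) → e) with knows of type e, admires must be the function: admires : (e → ((e → t) → e)).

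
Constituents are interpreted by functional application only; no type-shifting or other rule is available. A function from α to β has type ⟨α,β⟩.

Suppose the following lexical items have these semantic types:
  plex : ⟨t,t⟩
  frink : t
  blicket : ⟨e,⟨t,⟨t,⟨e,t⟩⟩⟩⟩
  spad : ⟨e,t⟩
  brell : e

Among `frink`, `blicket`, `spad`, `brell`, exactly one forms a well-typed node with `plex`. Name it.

frink

frink — combines: plex : ⟨t,t⟩ takes frink : t as argument, giving t.
blicket : ⟨e,⟨t,⟨t,⟨e,t⟩⟩⟩⟩ — neither side's domain matches the other.
spad : ⟨e,t⟩ — neither side's domain matches the other.
brell : e — neither side's domain matches the other.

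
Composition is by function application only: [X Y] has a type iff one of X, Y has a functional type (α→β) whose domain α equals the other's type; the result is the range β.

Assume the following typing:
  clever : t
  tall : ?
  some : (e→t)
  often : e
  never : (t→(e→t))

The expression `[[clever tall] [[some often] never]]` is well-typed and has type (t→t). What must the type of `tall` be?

(t→((e→t)→(t→t)))

[[clever tall] [[some often] never]] must have type (t→t). The sister [[some often] never] has type (e→t); that is not a function onto (t→t), so [clever tall] must be the functor, of type ((e→t)→(t→t)).
[clever tall] must have type ((e→t)→(t→t)). The sister clever has type t; that is not a function onto ((e→t)→(t→t)), so tall must be the functor, of type (t→((e→t)→(t→t))).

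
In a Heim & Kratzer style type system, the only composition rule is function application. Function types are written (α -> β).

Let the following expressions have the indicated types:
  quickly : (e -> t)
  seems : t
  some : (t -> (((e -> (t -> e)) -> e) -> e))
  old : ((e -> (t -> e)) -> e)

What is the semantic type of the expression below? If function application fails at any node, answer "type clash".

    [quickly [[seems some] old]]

[seems some] — some of type (t -> (((e -> (t -> e)) -> e) -> e)) combines with seems of type t: type (((e -> (t -> e)) -> e) -> e).
[[seems some] old] — [seems some] of type (((e -> (t -> e)) -> e) -> e) combines with old of type ((e -> (t -> e)) -> e): type e.
[quickly [[seems some] old]] — quickly of type (e -> t) combines with [[seems some] old] of type e: type t.

t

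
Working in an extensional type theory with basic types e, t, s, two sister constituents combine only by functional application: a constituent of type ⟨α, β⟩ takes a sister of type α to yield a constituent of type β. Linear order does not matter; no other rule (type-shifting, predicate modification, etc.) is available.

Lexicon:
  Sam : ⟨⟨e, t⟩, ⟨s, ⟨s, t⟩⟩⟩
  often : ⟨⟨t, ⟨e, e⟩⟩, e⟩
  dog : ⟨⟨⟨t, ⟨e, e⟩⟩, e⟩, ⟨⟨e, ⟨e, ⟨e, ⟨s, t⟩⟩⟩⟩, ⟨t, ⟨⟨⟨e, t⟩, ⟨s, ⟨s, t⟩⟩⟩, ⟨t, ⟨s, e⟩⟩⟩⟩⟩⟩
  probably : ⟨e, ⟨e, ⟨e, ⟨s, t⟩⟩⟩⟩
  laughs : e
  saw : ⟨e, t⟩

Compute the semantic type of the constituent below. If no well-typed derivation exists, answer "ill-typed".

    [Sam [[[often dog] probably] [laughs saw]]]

⟨t, ⟨s, e⟩⟩

[often dog] — dog of type ⟨⟨⟨t, ⟨e, e⟩⟩, e⟩, ⟨⟨e, ⟨e, ⟨e, ⟨s, t⟩⟩⟩⟩, ⟨t, ⟨⟨⟨e, t⟩, ⟨s, ⟨s, t⟩⟩⟩, ⟨t, ⟨s, e⟩⟩⟩⟩⟩⟩ combines with often of type ⟨⟨t, ⟨e, e⟩⟩, e⟩: type ⟨⟨e, ⟨e, ⟨e, ⟨s, t⟩⟩⟩⟩, ⟨t, ⟨⟨⟨e, t⟩, ⟨s, ⟨s, t⟩⟩⟩, ⟨t, ⟨s, e⟩⟩⟩⟩⟩.
[[often dog] probably] — [often dog] of type ⟨⟨e, ⟨e, ⟨e, ⟨s, t⟩⟩⟩⟩, ⟨t, ⟨⟨⟨e, t⟩, ⟨s, ⟨s, t⟩⟩⟩, ⟨t, ⟨s, e⟩⟩⟩⟩⟩ combines with probably of type ⟨e, ⟨e, ⟨e, ⟨s, t⟩⟩⟩⟩: type ⟨t, ⟨⟨⟨e, t⟩, ⟨s, ⟨s, t⟩⟩⟩, ⟨t, ⟨s, e⟩⟩⟩⟩.
[laughs saw] — saw of type ⟨e, t⟩ combines with laughs of type e: type t.
[[[often dog] probably] [laughs saw]] — [[often dog] probably] of type ⟨t, ⟨⟨⟨e, t⟩, ⟨s, ⟨s, t⟩⟩⟩, ⟨t, ⟨s, e⟩⟩⟩⟩ combines with [laughs saw] of type t: type ⟨⟨⟨e, t⟩, ⟨s, ⟨s, t⟩⟩⟩, ⟨t, ⟨s, e⟩⟩⟩.
[Sam [[[often dog] probably] [laughs saw]]] — [[[often dog] probably] [laughs saw]] of type ⟨⟨⟨e, t⟩, ⟨s, ⟨s, t⟩⟩⟩, ⟨t, ⟨s, e⟩⟩⟩ combines with Sam of type ⟨⟨e, t⟩, ⟨s, ⟨s, t⟩⟩⟩: type ⟨t, ⟨s, e⟩⟩.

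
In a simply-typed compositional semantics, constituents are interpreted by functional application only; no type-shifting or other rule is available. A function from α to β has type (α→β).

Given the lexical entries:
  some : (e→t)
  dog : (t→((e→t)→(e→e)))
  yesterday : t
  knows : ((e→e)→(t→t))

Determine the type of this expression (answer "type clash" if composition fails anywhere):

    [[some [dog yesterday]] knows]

[dog yesterday]: dog is (t→((e→t)→(e→e))), yesterday is t; result ((e→t)→(e→e)).
[some [dog yesterday]]: [dog yesterday] is ((e→t)→(e→e)), some is (e→t); result (e→e).
[[some [dog yesterday]] knows]: knows is ((e→e)→(t→t)), [some [dog yesterday]] is (e→e); result (t→t).

(t→t)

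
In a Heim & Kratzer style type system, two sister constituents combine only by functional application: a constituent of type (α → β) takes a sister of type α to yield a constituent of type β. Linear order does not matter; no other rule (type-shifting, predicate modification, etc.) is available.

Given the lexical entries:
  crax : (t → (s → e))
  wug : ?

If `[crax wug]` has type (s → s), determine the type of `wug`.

For [crax wug] to have type (s → s) with crax of type (t → (s → e)), wug must be the function: wug : ((t → (s → e)) → (s → s)).

((t → (s → e)) → (s → s))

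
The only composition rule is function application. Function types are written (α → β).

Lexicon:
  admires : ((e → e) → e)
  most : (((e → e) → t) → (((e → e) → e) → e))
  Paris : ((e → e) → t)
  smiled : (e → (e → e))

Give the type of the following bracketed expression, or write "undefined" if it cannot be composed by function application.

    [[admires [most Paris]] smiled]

[most Paris]: (((e → e) → t) → (((e → e) → e) → e)) applied to ((e → e) → t) yields (((e → e) → e) → e).
[admires [most Paris]]: (((e → e) → e) → e) applied to ((e → e) → e) yields e.
[[admires [most Paris]] smiled]: (e → (e → e)) applied to e yields (e → e).

(e → e)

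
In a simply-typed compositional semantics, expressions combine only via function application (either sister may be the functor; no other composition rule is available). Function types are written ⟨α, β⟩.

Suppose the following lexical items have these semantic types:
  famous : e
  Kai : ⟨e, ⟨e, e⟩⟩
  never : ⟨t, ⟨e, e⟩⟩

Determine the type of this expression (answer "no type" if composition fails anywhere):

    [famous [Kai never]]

At [Kai never]: neither ⟨e, ⟨e, e⟩⟩ nor ⟨t, ⟨e, e⟩⟩ can take the other as argument; the node is ill-typed.

no type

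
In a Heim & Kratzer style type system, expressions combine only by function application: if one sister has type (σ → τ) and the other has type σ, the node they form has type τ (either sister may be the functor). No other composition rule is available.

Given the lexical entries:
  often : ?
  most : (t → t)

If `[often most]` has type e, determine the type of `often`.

For [often most] to have type e with most of type (t → t), often must be the function: often : ((t → t) → e).

((t → t) → e)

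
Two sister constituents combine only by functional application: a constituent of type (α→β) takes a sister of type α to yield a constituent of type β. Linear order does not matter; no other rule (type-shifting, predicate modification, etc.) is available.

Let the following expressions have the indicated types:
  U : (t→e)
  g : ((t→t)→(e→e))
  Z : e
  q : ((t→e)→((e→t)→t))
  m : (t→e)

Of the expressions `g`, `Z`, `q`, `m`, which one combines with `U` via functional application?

g : ((t→t)→(e→e)) — does not combine with U.
Z : e — does not combine with U.
q — combines: q : ((t→e)→((e→t)→t)) takes U : (t→e) as argument, giving ((e→t)→t).
m : (t→e) — does not combine with U.

q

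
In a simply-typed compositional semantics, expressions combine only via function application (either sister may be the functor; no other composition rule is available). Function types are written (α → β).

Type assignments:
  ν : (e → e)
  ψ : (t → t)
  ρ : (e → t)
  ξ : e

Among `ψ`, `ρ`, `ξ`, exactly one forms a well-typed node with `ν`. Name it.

ξ

ψ : (t → t) — ν needs e; ψ needs t; neither fits.
ρ : (e → t) — ν needs e; ρ needs e; neither fits.
ξ — combines: ν : (e → e) takes ξ : e as argument, giving e.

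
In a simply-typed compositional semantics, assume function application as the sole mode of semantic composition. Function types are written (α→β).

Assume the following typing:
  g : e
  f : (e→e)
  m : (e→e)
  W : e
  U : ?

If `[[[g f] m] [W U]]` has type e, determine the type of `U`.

[[[g f] m] [W U]] is required to be e. [[g f] m] : e cannot yield e as functor, so [W U] : (e→e).
[W U] is required to be (e→e). W : e cannot yield (e→e) as functor, so U : (e→(e→e)).

(e→(e→e))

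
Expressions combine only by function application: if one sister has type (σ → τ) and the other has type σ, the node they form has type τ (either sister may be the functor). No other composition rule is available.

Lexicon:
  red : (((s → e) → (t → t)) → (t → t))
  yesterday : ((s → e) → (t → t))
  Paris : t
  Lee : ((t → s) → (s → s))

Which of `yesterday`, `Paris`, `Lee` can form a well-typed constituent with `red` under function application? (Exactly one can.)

yesterday — combines: red : (((s → e) → (t → t)) → (t → t)) takes yesterday : ((s → e) → (t → t)) as argument, giving (t → t).
Paris : t — does not combine with red.
Lee : ((t → s) → (s → s)) — does not combine with red.

yesterday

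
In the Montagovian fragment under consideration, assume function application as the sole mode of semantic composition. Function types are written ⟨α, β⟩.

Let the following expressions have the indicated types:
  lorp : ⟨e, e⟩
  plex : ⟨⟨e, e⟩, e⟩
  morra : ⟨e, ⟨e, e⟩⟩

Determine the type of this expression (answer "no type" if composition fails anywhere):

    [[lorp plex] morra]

[lorp plex]: functor plex : ⟨⟨e, e⟩, e⟩, argument lorp : ⟨e, e⟩; result e.
[[lorp plex] morra]: functor morra : ⟨e, ⟨e, e⟩⟩, argument [lorp plex] : e; result ⟨e, e⟩.

⟨e, e⟩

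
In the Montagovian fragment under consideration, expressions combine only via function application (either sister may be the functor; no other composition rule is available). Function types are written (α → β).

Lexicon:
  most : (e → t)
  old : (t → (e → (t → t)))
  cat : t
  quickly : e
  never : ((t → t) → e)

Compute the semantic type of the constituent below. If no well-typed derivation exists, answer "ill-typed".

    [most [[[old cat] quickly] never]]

t

[old cat]: old is (t → (e → (t → t))), cat is t; result (e → (t → t)).
[[old cat] quickly]: [old cat] is (e → (t → t)), quickly is e; result (t → t).
[[[old cat] quickly] never]: never is ((t → t) → e), [[old cat] quickly] is (t → t); result e.
[most [[[old cat] quickly] never]]: most is (e → t), [[[old cat] quickly] never] is e; result t.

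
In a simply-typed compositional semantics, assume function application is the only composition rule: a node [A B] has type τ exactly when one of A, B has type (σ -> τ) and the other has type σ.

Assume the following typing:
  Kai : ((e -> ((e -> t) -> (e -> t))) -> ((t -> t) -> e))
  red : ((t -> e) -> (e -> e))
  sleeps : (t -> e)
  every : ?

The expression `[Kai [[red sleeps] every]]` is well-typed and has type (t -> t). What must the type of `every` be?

[Kai [[red sleeps] every]] is required to be (t -> t). Kai : ((e -> ((e -> t) -> (e -> t))) -> ((t -> t) -> e)) cannot yield (t -> t) as functor, so [[red sleeps] every] : (((e -> ((e -> t) -> (e -> t))) -> ((t -> t) -> e)) -> (t -> t)).
[[red sleeps] every] is required to be (((e -> ((e -> t) -> (e -> t))) -> ((t -> t) -> e)) -> (t -> t)). [red sleeps] : (e -> e) cannot yield (((e -> ((e -> t) -> (e -> t))) -> ((t -> t) -> e)) -> (t -> t)) as functor, so every : ((e -> e) -> (((e -> ((e -> t) -> (e -> t))) -> ((t -> t) -> e)) -> (t -> t))).

((e -> e) -> (((e -> ((e -> t) -> (e -> t))) -> ((t -> t) -> e)) -> (t -> t)))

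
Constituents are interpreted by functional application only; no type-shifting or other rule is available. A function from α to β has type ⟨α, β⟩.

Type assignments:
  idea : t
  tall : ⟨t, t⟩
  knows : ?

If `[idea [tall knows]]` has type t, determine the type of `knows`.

[idea [tall knows]] must have type t. The sister idea has type t; that is not a function onto t, so [tall knows] must be the functor, of type ⟨t, t⟩.
[tall knows] must have type ⟨t, t⟩. The sister tall has type ⟨t, t⟩; that is not a function onto ⟨t, t⟩, so knows must be the functor, of type ⟨⟨t, t⟩, ⟨t, t⟩⟩.

⟨⟨t, t⟩, ⟨t, t⟩⟩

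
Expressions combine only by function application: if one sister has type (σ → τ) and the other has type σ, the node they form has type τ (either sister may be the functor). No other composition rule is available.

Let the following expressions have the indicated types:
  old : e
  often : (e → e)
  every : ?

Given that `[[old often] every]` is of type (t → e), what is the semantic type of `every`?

(e → (t → e))

[[old often] every] must have type (t → e). The sister [old often] has type e; that is not a function onto (t → e), so every must be the functor, of type (e → (t → e)).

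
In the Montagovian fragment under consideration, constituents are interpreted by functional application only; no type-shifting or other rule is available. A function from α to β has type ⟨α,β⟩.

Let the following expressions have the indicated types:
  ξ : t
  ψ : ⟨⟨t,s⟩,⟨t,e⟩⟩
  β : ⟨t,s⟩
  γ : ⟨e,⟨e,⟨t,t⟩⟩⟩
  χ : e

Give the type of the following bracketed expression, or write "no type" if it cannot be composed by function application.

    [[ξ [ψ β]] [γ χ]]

⟨t,t⟩

[ψ β]: ⟨⟨t,s⟩,⟨t,e⟩⟩ applied to ⟨t,s⟩ yields ⟨t,e⟩.
[ξ [ψ β]]: ⟨t,e⟩ applied to t yields e.
[γ χ]: ⟨e,⟨e,⟨t,t⟩⟩⟩ applied to e yields ⟨e,⟨t,t⟩⟩.
[[ξ [ψ β]] [γ χ]]: ⟨e,⟨t,t⟩⟩ applied to e yields ⟨t,t⟩.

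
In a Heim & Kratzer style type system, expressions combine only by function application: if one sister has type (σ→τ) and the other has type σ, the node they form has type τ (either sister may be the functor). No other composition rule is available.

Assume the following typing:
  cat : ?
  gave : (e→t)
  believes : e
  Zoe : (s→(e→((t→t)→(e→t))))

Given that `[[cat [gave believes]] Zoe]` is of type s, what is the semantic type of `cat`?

[[cat [gave believes]] Zoe] must have type s. The sister Zoe has type (s→(e→((t→t)→(e→t)))); that is not a function onto s, so [cat [gave believes]] must be the functor, of type ((s→(e→((t→t)→(e→t))))→s).
[cat [gave believes]] must have type ((s→(e→((t→t)→(e→t))))→s). The sister [gave believes] has type t; that is not a function onto ((s→(e→((t→t)→(e→t))))→s), so cat must be the functor, of type (t→((s→(e→((t→t)→(e→t))))→s)).

(t→((s→(e→((t→t)→(e→t))))→s))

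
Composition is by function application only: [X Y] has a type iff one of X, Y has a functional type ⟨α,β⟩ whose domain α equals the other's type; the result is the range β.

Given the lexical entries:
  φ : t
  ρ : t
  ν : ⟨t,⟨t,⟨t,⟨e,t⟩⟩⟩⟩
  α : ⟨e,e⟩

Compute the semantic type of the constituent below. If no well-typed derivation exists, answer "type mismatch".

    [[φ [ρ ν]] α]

type mismatch

[ρ ν]: functor ν : ⟨t,⟨t,⟨t,⟨e,t⟩⟩⟩⟩, argument ρ : t; result ⟨t,⟨t,⟨e,t⟩⟩⟩.
[φ [ρ ν]]: functor [ρ ν] : ⟨t,⟨t,⟨e,t⟩⟩⟩, argument φ : t; result ⟨t,⟨e,t⟩⟩.
[[φ [ρ ν]] α]: ⟨t,⟨e,t⟩⟩ with ⟨e,e⟩ — neither is a function whose domain matches the other; composition fails here.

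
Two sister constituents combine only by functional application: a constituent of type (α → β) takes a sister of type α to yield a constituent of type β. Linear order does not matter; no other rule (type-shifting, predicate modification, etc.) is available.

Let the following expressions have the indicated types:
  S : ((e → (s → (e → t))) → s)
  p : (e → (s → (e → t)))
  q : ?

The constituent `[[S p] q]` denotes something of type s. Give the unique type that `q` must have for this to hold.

At [[S p] q] (required: s): [S p] is s, which is not a function with range s; hence q is the functor — type (s → s).

(s → s)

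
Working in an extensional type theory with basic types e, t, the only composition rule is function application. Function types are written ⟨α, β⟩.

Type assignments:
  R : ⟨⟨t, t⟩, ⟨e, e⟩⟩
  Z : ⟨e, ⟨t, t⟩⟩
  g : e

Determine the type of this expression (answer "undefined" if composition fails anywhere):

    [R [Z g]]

⟨e, e⟩

At [Z g], Z : ⟨e, ⟨t, t⟩⟩ takes g : e, giving ⟨t, t⟩.
At [R [Z g]], R : ⟨⟨t, t⟩, ⟨e, e⟩⟩ takes [Z g] : ⟨t, t⟩, giving ⟨e, e⟩.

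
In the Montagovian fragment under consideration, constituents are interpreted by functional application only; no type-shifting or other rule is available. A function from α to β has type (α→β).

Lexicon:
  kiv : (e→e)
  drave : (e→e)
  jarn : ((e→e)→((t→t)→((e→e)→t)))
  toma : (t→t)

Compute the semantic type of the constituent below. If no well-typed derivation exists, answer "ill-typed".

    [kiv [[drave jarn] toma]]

[drave jarn] — jarn of type ((e→e)→((t→t)→((e→e)→t))) combines with drave of type (e→e): type ((t→t)→((e→e)→t)).
[[drave jarn] toma] — [drave jarn] of type ((t→t)→((e→e)→t)) combines with toma of type (t→t): type ((e→e)→t).
[kiv [[drave jarn] toma]] — [[drave jarn] toma] of type ((e→e)→t) combines with kiv of type (e→e): type t.

t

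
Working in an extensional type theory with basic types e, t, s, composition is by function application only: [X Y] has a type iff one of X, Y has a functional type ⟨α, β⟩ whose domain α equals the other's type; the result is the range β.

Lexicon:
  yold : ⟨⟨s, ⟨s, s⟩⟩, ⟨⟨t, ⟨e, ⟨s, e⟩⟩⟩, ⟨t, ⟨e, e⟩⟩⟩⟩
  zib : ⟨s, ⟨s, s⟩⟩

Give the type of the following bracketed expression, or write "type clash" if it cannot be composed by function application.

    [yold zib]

⟨⟨t, ⟨e, ⟨s, e⟩⟩⟩, ⟨t, ⟨e, e⟩⟩⟩

At [yold zib], yold : ⟨⟨s, ⟨s, s⟩⟩, ⟨⟨t, ⟨e, ⟨s, e⟩⟩⟩, ⟨t, ⟨e, e⟩⟩⟩⟩ takes zib : ⟨s, ⟨s, s⟩⟩, giving ⟨⟨t, ⟨e, ⟨s, e⟩⟩⟩, ⟨t, ⟨e, e⟩⟩⟩.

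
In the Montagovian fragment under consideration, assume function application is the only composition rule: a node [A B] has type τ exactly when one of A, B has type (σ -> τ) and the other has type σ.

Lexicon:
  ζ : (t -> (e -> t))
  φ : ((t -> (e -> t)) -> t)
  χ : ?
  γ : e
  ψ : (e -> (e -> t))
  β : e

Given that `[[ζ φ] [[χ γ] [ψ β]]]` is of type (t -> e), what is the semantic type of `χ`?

(e -> ((e -> t) -> (t -> (t -> e))))

[[ζ φ] [[χ γ] [ψ β]]] is required to be (t -> e). [ζ φ] : t cannot yield (t -> e) as functor, so [[χ γ] [ψ β]] : (t -> (t -> e)).
[[χ γ] [ψ β]] is required to be (t -> (t -> e)). [ψ β] : (e -> t) cannot yield (t -> (t -> e)) as functor, so [χ γ] : ((e -> t) -> (t -> (t -> e))).
[χ γ] is required to be ((e -> t) -> (t -> (t -> e))). γ : e cannot yield ((e -> t) -> (t -> (t -> e))) as functor, so χ : (e -> ((e -> t) -> (t -> (t -> e)))).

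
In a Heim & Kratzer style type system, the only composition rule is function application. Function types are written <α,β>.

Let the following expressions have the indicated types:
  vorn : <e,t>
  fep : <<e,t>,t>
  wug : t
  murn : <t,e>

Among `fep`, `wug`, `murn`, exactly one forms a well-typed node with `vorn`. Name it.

fep — combines: fep : <<e,t>,t> takes vorn : <e,t> as argument, giving t.
wug : t — neither side's domain matches the other.
murn : <t,e> — neither side's domain matches the other.

fep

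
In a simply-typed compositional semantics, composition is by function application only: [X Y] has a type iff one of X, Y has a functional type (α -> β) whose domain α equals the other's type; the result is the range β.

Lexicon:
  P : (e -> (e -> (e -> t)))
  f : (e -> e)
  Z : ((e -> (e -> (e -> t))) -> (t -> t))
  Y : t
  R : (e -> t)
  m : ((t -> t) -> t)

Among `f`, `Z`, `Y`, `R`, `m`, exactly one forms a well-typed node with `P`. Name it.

f : (e -> e) — P needs e; f needs e; neither fits.
Z — combines: Z : ((e -> (e -> (e -> t))) -> (t -> t)) takes P : (e -> (e -> (e -> t))) as argument, giving (t -> t).
Y : t — P needs e; Y needs nothing (atomic); neither fits.
R : (e -> t) — P needs e; R needs e; neither fits.
m : ((t -> t) -> t) — P needs e; m needs (t -> t); neither fits.

Z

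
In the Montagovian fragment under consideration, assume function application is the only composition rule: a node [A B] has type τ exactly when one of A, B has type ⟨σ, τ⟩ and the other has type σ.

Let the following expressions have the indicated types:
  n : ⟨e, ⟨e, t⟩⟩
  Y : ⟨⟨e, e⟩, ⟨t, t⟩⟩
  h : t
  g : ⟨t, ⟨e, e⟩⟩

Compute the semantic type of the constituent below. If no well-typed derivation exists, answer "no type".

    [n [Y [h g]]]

[h g] — g of type ⟨t, ⟨e, e⟩⟩ combines with h of type t: type ⟨e, e⟩.
[Y [h g]] — Y of type ⟨⟨e, e⟩, ⟨t, t⟩⟩ combines with [h g] of type ⟨e, e⟩: type ⟨t, t⟩.
[n [Y [h g]]]: ⟨e, ⟨e, t⟩⟩ and ⟨t, t⟩ cannot combine by function application — type clash.

no type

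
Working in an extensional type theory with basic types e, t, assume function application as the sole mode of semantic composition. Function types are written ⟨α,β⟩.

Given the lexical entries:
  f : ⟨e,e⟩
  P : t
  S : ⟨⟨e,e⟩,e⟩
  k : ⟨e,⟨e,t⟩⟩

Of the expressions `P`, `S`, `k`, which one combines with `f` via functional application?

S

P : t — no; f wants e, and P wants nothing (atomic).
S — combines: S : ⟨⟨e,e⟩,e⟩ takes f : ⟨e,e⟩ as argument, giving e.
k : ⟨e,⟨e,t⟩⟩ — no; f wants e, and k wants e.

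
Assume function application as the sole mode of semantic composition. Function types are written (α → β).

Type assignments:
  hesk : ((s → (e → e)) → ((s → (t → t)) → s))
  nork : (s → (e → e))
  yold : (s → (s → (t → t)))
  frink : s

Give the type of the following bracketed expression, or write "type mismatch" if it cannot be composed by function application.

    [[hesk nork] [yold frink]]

s

[hesk nork]: ((s → (e → e)) → ((s → (t → t)) → s)) applied to (s → (e → e)) yields ((s → (t → t)) → s).
[yold frink]: (s → (s → (t → t))) applied to s yields (s → (t → t)).
[[hesk nork] [yold frink]]: ((s → (t → t)) → s) applied to (s → (t → t)) yields s.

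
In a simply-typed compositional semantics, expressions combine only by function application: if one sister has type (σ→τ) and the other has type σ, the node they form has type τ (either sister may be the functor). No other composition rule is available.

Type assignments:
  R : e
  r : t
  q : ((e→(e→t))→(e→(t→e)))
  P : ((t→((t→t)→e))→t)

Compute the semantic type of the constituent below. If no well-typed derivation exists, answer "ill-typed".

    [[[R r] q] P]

ill-typed

[R r]: e with t — neither is a function whose domain matches the other; composition fails here.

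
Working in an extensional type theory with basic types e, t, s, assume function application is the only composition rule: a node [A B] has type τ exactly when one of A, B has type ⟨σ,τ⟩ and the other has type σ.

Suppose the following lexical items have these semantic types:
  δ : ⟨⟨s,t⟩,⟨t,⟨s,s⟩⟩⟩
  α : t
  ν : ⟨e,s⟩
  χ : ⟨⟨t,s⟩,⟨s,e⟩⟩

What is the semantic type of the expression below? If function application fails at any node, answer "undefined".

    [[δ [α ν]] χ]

undefined

At [α ν]: neither t nor ⟨e,s⟩ can take the other as argument; the node is ill-typed.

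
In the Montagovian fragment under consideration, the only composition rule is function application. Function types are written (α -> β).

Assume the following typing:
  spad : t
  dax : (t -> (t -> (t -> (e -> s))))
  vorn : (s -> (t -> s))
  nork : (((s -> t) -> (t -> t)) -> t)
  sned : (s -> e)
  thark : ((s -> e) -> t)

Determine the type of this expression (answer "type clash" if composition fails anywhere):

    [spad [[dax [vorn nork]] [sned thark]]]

type clash

[vorn nork]: (s -> (t -> s)) with (((s -> t) -> (t -> t)) -> t) — neither is a function whose domain matches the other; composition fails here.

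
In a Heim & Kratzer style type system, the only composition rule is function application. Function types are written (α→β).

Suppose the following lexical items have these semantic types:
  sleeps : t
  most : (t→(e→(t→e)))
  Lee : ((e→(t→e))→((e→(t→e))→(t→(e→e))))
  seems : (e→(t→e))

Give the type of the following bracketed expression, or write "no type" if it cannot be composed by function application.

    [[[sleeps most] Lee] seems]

(t→(e→e))

[sleeps most]: functor most : (t→(e→(t→e))), argument sleeps : t; result (e→(t→e)).
[[sleeps most] Lee]: functor Lee : ((e→(t→e))→((e→(t→e))→(t→(e→e)))), argument [sleeps most] : (e→(t→e)); result ((e→(t→e))→(t→(e→e))).
[[[sleeps most] Lee] seems]: functor [[sleeps most] Lee] : ((e→(t→e))→(t→(e→e))), argument seems : (e→(t→e)); result (t→(e→e)).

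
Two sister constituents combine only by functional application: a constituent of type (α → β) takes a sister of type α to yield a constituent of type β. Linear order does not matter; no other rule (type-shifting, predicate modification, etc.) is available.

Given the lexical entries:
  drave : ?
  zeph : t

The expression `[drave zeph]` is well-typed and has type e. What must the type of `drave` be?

(t → e)

[drave zeph] must have type e. The sister zeph has type t; that is not a function onto e, so drave must be the functor, of type (t → e).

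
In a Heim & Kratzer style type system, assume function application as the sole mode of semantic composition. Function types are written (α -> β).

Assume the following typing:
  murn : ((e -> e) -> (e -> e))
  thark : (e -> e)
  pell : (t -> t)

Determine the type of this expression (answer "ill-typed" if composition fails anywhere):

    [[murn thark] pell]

ill-typed

[murn thark]: ((e -> e) -> (e -> e)) applied to (e -> e) yields (e -> e).
[[murn thark] pell]: (e -> e) and (t -> t) cannot combine by function application — type clash.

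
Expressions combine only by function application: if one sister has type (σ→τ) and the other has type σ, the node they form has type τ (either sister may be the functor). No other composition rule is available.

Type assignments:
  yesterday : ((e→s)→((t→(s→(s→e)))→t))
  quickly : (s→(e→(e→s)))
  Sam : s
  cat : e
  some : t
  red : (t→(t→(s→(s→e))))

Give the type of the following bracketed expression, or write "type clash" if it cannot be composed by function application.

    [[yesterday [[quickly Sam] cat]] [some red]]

t

[quickly Sam]: (s→(e→(e→s))) applied to s yields (e→(e→s)).
[[quickly Sam] cat]: (e→(e→s)) applied to e yields (e→s).
[yesterday [[quickly Sam] cat]]: ((e→s)→((t→(s→(s→e)))→t)) applied to (e→s) yields ((t→(s→(s→e)))→t).
[some red]: (t→(t→(s→(s→e)))) applied to t yields (t→(s→(s→e))).
[[yesterday [[quickly Sam] cat]] [some red]]: ((t→(s→(s→e)))→t) applied to (t→(s→(s→e))) yields t.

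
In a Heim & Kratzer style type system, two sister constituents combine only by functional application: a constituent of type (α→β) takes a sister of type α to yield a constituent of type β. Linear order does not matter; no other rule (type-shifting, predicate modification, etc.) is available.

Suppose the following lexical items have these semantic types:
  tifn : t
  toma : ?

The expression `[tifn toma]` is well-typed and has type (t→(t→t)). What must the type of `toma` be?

[tifn toma] must have type (t→(t→t)). The sister tifn has type t; that is not a function onto (t→(t→t)), so toma must be the functor, of type (t→(t→(t→t))).

(t→(t→(t→t)))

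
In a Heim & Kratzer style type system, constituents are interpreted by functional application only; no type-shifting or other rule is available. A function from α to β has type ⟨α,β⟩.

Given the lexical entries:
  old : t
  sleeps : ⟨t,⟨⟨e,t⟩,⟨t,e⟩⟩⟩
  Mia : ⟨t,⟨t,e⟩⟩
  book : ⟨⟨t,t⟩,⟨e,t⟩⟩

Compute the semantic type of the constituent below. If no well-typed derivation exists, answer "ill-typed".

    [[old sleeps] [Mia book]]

[old sleeps] — sleeps of type ⟨t,⟨⟨e,t⟩,⟨t,e⟩⟩⟩ combines with old of type t: type ⟨⟨e,t⟩,⟨t,e⟩⟩.
[Mia book]: ⟨t,⟨t,e⟩⟩ with ⟨⟨t,t⟩,⟨e,t⟩⟩ — neither is a function whose domain matches the other; composition fails here.

ill-typed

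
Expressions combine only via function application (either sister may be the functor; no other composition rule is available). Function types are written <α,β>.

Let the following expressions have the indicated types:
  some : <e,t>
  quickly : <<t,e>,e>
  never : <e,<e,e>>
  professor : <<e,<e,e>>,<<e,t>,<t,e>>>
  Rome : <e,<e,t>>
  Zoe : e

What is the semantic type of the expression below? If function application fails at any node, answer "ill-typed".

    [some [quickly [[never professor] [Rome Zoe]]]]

[never professor]: functor professor : <<e,<e,e>>,<<e,t>,<t,e>>>, argument never : <e,<e,e>>; result <<e,t>,<t,e>>.
[Rome Zoe]: functor Rome : <e,<e,t>>, argument Zoe : e; result <e,t>.
[[never professor] [Rome Zoe]]: functor [never professor] : <<e,t>,<t,e>>, argument [Rome Zoe] : <e,t>; result <t,e>.
[quickly [[never professor] [Rome Zoe]]]: functor quickly : <<t,e>,e>, argument [[never professor] [Rome Zoe]] : <t,e>; result e.
[some [quickly [[never professor] [Rome Zoe]]]]: functor some : <e,t>, argument [quickly [[never professor] [Rome Zoe]]] : e; result t.

t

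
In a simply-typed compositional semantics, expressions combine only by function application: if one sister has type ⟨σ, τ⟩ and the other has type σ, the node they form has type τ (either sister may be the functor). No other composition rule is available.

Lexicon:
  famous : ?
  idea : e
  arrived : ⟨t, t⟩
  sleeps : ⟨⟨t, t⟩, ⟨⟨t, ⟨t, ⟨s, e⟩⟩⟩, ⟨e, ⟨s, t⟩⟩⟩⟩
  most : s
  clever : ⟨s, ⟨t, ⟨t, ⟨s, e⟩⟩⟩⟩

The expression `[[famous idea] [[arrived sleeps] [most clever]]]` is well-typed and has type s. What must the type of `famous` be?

⟨e, ⟨⟨e, ⟨s, t⟩⟩, s⟩⟩

[[famous idea] [[arrived sleeps] [most clever]]] is required to be s. [[arrived sleeps] [most clever]] : ⟨e, ⟨s, t⟩⟩ cannot yield s as functor, so [famous idea] : ⟨⟨e, ⟨s, t⟩⟩, s⟩.
[famous idea] is required to be ⟨⟨e, ⟨s, t⟩⟩, s⟩. idea : e cannot yield ⟨⟨e, ⟨s, t⟩⟩, s⟩ as functor, so famous : ⟨e, ⟨⟨e, ⟨s, t⟩⟩, s⟩⟩.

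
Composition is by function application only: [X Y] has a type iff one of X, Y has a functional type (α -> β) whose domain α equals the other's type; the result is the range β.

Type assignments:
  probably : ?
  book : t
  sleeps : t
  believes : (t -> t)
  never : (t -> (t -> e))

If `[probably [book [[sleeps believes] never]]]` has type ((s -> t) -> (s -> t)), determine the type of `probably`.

At [probably [book [[sleeps believes] never]]] (required: ((s -> t) -> (s -> t))): [book [[sleeps believes] never]] is e, which is not a function with range ((s -> t) -> (s -> t)); hence probably is the functor — type (e -> ((s -> t) -> (s -> t))).

(e -> ((s -> t) -> (s -> t)))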